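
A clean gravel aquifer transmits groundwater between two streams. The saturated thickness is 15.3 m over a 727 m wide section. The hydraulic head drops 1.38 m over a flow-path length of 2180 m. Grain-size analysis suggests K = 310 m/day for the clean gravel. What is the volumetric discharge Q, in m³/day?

2180

Cross-sectional area A = 727 × 15.3 = 11123 m².
Hydraulic gradient i = Δh / L = 1.38 / 2180 = 0.0006330.
Darcy's law: Q = K · A · i = 310.0 × 11123 × 0.0006330 = 2183 m³/day.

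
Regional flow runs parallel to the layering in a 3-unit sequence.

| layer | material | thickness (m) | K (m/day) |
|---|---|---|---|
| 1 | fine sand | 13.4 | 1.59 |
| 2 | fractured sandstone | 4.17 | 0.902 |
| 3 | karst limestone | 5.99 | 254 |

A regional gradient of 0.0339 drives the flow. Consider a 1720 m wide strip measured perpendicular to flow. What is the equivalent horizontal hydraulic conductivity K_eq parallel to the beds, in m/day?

65.6

Flow is parallel to layering, so each bed carries its own Darcy discharge and the transmissivities add.
Σ(K_i·b_i) = 1.59×13.4 + 0.902×4.17 + 254×5.99 = 1547 m²/day.
Total thickness b = 23.56 m, so K_eq = Σ(K_i·b_i)/b = 65.64 m/day.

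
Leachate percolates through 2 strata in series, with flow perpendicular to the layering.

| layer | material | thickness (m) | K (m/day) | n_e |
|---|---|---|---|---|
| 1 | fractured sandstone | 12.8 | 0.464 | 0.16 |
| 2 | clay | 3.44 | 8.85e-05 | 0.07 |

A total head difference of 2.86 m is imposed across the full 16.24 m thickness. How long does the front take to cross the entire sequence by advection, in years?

85.2

With flow normal to the layers, continuity requires the same specific discharge q through every layer.
Σ(b_i/K_i) = 12.8/0.464 + 3.44/8.85e-05 = 38898 d.
q = Δh / Σ(b_i/K_i) = 2.86 / 38898 = 7.353e-05 m/day.
In each layer the seepage velocity is v_i = q/n_i, so the layer transit time is t_i = b_i·n_i / q:
  layer 1 (fractured sandstone): t_1 = 12.8 × 0.16 / 7.353e-05 = 27854 d
  layer 2 (clay): t_2 = 3.44 × 0.07 / 7.353e-05 = 3275 d
Total t = Σ t_i = 31129 days = 85.23 years.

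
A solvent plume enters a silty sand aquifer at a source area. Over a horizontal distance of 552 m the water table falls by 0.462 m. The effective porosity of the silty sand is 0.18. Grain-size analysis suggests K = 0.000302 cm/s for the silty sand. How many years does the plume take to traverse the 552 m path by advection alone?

1250

Convert K: 0.000302 cm/s × 864 = 0.2609 m/day.
Hydraulic gradient i = Δh / L = 0.462 / 552 = 0.0008370.
Darcy flux q = K · i = 0.2609 × 0.0008370 = 0.0002184 m/day.
Seepage velocity v = q / n_e = 0.0002184 / 0.18 = 0.001213 m/day.
Travel time t = L / v = 552 / 0.001213 = 4.550e+05 days = 1246 years.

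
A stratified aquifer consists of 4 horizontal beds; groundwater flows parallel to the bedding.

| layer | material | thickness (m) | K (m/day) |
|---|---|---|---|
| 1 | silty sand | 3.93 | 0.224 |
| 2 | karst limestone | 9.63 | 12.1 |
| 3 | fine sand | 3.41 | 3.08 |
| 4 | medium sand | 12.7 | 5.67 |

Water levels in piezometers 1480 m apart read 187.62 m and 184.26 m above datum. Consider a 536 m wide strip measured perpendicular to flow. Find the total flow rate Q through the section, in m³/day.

Flow is parallel to layering, so each bed carries its own Darcy discharge and the transmissivities add.
Σ(K_i·b_i) = 0.224×3.93 + 12.1×9.63 + 3.08×3.41 + 5.67×12.7 = 199.9 m²/day.
Hydraulic gradient i = (187.62 − 184.26) / 1480 = 3.36 / 1480 = 0.002270.
Q = Σ(K_i·b_i) · W · i = 199.9 × 536 × 0.002270 = 243.3 m³/day.

243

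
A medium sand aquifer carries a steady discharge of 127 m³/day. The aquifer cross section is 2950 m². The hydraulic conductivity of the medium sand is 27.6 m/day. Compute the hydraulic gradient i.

From Q = K·A·i, i = Q / (K·A) = 127 / (27.60 × 2950) = 0.001560.

0.00156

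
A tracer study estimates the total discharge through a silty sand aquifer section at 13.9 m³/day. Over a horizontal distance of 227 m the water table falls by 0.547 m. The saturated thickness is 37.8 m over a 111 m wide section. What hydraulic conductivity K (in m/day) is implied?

Cross-sectional area A = 111 × 37.8 = 4196 m².
Hydraulic gradient i = Δh / L = 0.547 / 227 = 0.002410.
From Q = K·A·i, K = Q / (A·i) = 13.9 / (4196 × 0.002410) = 1.375 m/day.

1.37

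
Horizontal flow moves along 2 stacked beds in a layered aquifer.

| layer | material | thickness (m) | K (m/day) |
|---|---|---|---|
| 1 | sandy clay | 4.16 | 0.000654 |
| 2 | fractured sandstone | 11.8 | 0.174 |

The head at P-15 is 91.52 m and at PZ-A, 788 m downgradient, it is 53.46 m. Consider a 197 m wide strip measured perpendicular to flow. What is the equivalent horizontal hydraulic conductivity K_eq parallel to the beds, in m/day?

0.129

Flow is parallel to layering, so each bed carries its own Darcy discharge and the transmissivities add.
Σ(K_i·b_i) = 0.000654×4.16 + 0.174×11.8 = 2.056 m²/day.
Total thickness b = 15.96 m, so K_eq = Σ(K_i·b_i)/b = 0.1288 m/day.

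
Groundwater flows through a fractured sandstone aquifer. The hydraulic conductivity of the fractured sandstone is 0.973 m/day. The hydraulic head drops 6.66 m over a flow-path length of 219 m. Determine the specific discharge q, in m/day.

0.0296

Hydraulic gradient i = Δh / L = 6.66 / 219 = 0.03041.
Specific discharge q = K · i = 0.9730 × 0.03041 = 0.02959 m/day.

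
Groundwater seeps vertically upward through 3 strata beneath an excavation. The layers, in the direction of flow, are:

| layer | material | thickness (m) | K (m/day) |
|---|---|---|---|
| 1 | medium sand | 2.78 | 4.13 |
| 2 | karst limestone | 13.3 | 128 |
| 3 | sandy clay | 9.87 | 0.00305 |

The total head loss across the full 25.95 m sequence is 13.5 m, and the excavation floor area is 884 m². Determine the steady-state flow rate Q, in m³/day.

3.69

Flow is perpendicular to layering, so the layers act in series and the equivalent K is the thickness-weighted harmonic mean.
Total thickness L = 2.78 + 13.3 + 9.87 = 25.95 m.
Σ(b_i/K_i) = 2.78/4.13 + 13.3/128 + 9.87/0.00305 = 3237 d.
K_eq = L / Σ(b_i/K_i) = 25.95 / 3237 = 0.008017 m/day.
Q = K_eq · A · (Δh/L) = 0.008017 × 884 × (13.5/25.95) = 3.687 m³/day.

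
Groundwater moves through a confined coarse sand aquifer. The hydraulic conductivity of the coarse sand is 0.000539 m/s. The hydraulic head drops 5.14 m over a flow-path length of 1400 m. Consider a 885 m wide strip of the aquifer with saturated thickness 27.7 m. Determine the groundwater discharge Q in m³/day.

Convert K: 0.000539 m/s × 86400 = 46.57 m/day.
Cross-sectional area A = 885 × 27.7 = 24514 m².
Hydraulic gradient i = Δh / L = 5.14 / 1400 = 0.003671.
Darcy's law: Q = K · A · i = 46.57 × 24514 × 0.003671 = 4191 m³/day.

4190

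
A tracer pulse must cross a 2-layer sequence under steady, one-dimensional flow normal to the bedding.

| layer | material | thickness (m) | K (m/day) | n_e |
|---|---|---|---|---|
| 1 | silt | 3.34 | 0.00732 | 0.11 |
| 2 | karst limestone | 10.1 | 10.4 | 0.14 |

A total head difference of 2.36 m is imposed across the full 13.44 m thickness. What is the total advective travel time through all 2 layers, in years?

0.945

With flow normal to the layers, continuity requires the same specific discharge q through every layer.
Σ(b_i/K_i) = 3.34/0.00732 + 10.1/10.4 = 457.3 d.
q = Δh / Σ(b_i/K_i) = 2.36 / 457.3 = 0.005161 m/day.
In each layer the seepage velocity is v_i = q/n_i, so the layer transit time is t_i = b_i·n_i / q:
  layer 1 (silt): t_1 = 3.34 × 0.11 / 0.005161 = 71.18 d
  layer 2 (karst limestone): t_2 = 10.1 × 0.14 / 0.005161 = 274.0 d
Total t = Σ t_i = 345.2 days = 0.9450 years.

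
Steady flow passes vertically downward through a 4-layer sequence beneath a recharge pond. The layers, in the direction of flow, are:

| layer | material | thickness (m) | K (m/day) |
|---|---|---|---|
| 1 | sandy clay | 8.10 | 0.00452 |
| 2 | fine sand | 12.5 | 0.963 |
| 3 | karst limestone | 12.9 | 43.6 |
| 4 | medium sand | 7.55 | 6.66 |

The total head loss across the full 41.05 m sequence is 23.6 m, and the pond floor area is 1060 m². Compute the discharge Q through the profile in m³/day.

13.8

Flow is perpendicular to layering, so the layers act in series and the equivalent K is the thickness-weighted harmonic mean.
Total thickness L = 8.10 + 12.5 + 12.9 + 7.55 = 41.05 m.
Σ(b_i/K_i) = 8.10/0.00452 + 12.5/0.963 + 12.9/43.6 + 7.55/6.66 = 1806 d.
K_eq = L / Σ(b_i/K_i) = 41.05 / 1806 = 0.02272 m/day.
Q = K_eq · A · (Δh/L) = 0.02272 × 1060 × (23.6/41.05) = 13.85 m³/day.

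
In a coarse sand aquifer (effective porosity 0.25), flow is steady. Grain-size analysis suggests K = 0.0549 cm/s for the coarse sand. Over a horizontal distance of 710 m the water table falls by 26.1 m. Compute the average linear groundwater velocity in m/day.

Convert K: 0.0549 cm/s × 864 = 47.43 m/day.
Hydraulic gradient i = Δh / L = 26.1 / 710 = 0.03676.
Darcy flux q = K · i = 47.43 × 0.03676 = 1.744 m/day.
Seepage velocity v = q / n_e = 1.744 / 0.25 = 6.975 m/day.

6.97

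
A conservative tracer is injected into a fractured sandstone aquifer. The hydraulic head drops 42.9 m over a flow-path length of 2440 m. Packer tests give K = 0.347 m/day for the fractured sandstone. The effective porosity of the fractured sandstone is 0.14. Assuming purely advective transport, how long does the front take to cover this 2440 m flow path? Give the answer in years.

Hydraulic gradient i = Δh / L = 42.9 / 2440 = 0.01758.
Darcy flux q = K · i = 0.3470 × 0.01758 = 0.006101 m/day.
Seepage velocity v = q / n_e = 0.006101 / 0.14 = 0.04358 m/day.
Travel time t = L / v = 2440 / 0.04358 = 55991 days = 153.3 years.

153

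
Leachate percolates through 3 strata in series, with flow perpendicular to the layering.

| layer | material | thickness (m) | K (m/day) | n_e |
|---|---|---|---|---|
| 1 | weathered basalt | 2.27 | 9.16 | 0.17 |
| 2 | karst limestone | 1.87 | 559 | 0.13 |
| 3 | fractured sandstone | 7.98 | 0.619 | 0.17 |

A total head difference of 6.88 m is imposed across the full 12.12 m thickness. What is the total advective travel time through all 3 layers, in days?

With flow normal to the layers, continuity requires the same specific discharge q through every layer.
Σ(b_i/K_i) = 2.27/9.16 + 1.87/559 + 7.98/0.619 = 13.14 d.
q = Δh / Σ(b_i/K_i) = 6.88 / 13.14 = 0.5235 m/day.
In each layer the seepage velocity is v_i = q/n_i, so the layer transit time is t_i = b_i·n_i / q:
  layer 1 (weathered basalt): t_1 = 2.27 × 0.17 / 0.5235 = 0.7372 d
  layer 2 (karst limestone): t_2 = 1.87 × 0.13 / 0.5235 = 0.4644 d
  layer 3 (fractured sandstone): t_3 = 7.98 × 0.17 / 0.5235 = 2.592 d
Total t = Σ t_i = 3.793 days.

3.79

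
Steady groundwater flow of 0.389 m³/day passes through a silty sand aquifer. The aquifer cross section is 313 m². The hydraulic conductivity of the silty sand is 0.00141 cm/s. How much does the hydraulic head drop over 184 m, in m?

Convert K: 0.00141 cm/s × 864 = 1.218 m/day.
From Q = K·A·i, i = Q / (K·A) = 0.389 / (1.218 × 313.0) = 0.001020.
Head loss Δh = i · L = 0.001020 × 184 = 0.1877 m.

0.188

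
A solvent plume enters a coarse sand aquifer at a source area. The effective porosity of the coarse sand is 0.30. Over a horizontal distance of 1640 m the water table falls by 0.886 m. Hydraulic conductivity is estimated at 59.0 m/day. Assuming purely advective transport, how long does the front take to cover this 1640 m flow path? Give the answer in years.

42.3

Hydraulic gradient i = Δh / L = 0.886 / 1640 = 0.0005402.
Darcy flux q = K · i = 59.00 × 0.0005402 = 0.03187 m/day.
Seepage velocity v = q / n_e = 0.03187 / 0.30 = 0.1062 m/day.
Travel time t = L / v = 1640 / 0.1062 = 15436 days = 42.26 years.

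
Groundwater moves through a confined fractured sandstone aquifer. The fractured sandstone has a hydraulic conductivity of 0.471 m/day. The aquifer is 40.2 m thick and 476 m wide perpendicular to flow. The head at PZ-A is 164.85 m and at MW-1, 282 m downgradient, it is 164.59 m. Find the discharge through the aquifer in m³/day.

8.31

Cross-sectional area A = 476 × 40.2 = 19135 m².
Hydraulic gradient i = (164.85 − 164.59) / 282 = 0.26 / 282 = 0.0009220.
Darcy's law: Q = K · A · i = 0.4710 × 19135 × 0.0009220 = 8.310 m³/day.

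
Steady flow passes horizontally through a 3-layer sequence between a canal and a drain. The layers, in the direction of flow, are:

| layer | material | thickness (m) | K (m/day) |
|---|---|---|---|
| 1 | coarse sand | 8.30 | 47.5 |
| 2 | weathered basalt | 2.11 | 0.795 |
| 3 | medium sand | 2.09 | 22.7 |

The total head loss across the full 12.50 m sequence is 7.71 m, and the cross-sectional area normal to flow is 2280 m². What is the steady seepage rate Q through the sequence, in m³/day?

6020

Flow is perpendicular to layering, so the layers act in series and the equivalent K is the thickness-weighted harmonic mean.
Total thickness L = 8.30 + 2.11 + 2.09 = 12.50 m.
Σ(b_i/K_i) = 8.30/47.5 + 2.11/0.795 + 2.09/22.7 = 2.921 d.
K_eq = L / Σ(b_i/K_i) = 12.50 / 2.921 = 4.280 m/day.
Q = K_eq · A · (Δh/L) = 4.280 × 2280 × (7.71/12.50) = 6018 m³/day.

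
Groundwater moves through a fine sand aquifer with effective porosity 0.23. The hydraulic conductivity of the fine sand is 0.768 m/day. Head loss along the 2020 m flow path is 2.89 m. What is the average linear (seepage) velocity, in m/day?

0.00478

Hydraulic gradient i = Δh / L = 2.89 / 2020 = 0.001431.
Darcy flux q = K · i = 0.7680 × 0.001431 = 0.001099 m/day.
Seepage velocity v = q / n_e = 0.001099 / 0.23 = 0.004777 m/day.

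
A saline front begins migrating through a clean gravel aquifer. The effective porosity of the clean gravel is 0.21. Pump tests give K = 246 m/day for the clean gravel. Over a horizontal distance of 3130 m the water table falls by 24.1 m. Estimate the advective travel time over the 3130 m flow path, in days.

347

Hydraulic gradient i = Δh / L = 24.1 / 3130 = 0.007700.
Darcy flux q = K · i = 246.0 × 0.007700 = 1.894 m/day.
Seepage velocity v = q / n_e = 1.894 / 0.21 = 9.020 m/day.
Travel time t = L / v = 3130 / 9.020 = 347.0 days.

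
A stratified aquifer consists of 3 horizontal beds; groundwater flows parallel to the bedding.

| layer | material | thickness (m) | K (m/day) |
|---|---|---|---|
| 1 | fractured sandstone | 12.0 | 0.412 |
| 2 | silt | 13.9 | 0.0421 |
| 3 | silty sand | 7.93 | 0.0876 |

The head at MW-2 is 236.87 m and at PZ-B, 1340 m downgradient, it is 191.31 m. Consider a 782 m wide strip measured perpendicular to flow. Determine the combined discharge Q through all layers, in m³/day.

Flow is parallel to layering, so each bed carries its own Darcy discharge and the transmissivities add.
Σ(K_i·b_i) = 0.412×12.0 + 0.0421×13.9 + 0.0876×7.93 = 6.224 m²/day.
Hydraulic gradient i = (236.87 − 191.31) / 1340 = 45.56 / 1340 = 0.03400.
Q = Σ(K_i·b_i) · W · i = 6.224 × 782 × 0.03400 = 165.5 m³/day.

165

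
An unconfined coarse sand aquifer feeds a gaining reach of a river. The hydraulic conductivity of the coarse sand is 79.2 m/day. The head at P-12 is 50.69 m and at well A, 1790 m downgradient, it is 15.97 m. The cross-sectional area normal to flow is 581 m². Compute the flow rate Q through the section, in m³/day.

Hydraulic gradient i = (50.69 − 15.97) / 1790 = 34.72 / 1790 = 0.01940.
Darcy's law: Q = K · A · i = 79.20 × 581.0 × 0.01940 = 892.5 m³/day.

893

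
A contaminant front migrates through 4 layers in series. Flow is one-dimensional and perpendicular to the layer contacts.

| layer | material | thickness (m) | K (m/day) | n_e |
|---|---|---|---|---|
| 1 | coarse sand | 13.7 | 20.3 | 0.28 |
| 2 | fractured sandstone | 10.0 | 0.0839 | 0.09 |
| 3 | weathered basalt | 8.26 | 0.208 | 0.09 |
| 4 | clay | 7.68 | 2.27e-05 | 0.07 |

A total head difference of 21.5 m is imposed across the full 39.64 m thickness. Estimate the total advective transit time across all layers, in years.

259

With flow normal to the layers, continuity requires the same specific discharge q through every layer.
Σ(b_i/K_i) = 13.7/20.3 + 10.0/0.0839 + 8.26/0.208 + 7.68/2.27e-05 = 3.385e+05 d.
q = Δh / Σ(b_i/K_i) = 21.5 / 3.385e+05 = 6.352e-05 m/day.
In each layer the seepage velocity is v_i = q/n_i, so the layer transit time is t_i = b_i·n_i / q:
  layer 1 (coarse sand): t_1 = 13.7 × 0.28 / 6.352e-05 = 60392 d
  layer 2 (fractured sandstone): t_2 = 10.0 × 0.09 / 6.352e-05 = 14169 d
  layer 3 (weathered basalt): t_3 = 8.26 × 0.09 / 6.352e-05 = 11704 d
  layer 4 (clay): t_4 = 7.68 × 0.07 / 6.352e-05 = 8464 d
Total t = Σ t_i = 94729 days = 259.4 years.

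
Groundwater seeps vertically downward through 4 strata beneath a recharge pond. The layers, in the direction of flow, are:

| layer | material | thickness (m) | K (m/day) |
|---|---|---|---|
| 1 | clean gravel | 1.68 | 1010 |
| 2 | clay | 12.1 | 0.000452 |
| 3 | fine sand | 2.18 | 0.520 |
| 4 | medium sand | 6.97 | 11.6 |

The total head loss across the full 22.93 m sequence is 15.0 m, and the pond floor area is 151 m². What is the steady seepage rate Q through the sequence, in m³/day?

Flow is perpendicular to layering, so the layers act in series and the equivalent K is the thickness-weighted harmonic mean.
Total thickness L = 1.68 + 12.1 + 2.18 + 6.97 = 22.93 m.
Σ(b_i/K_i) = 1.68/1010 + 12.1/0.000452 + 2.18/0.520 + 6.97/11.6 = 26775 d.
K_eq = L / Σ(b_i/K_i) = 22.93 / 26775 = 0.0008564 m/day.
Q = K_eq · A · (Δh/L) = 0.0008564 × 151 × (15.0/22.93) = 0.08459 m³/day.

0.0846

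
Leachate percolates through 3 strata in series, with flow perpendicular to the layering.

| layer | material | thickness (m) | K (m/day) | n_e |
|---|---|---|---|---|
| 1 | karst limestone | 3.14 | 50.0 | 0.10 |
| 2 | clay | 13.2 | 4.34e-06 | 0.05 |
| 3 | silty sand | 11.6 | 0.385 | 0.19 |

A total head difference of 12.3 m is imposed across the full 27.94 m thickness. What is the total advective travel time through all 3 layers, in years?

2150

With flow normal to the layers, continuity requires the same specific discharge q through every layer.
Σ(b_i/K_i) = 3.14/50.0 + 13.2/4.34e-06 + 11.6/0.385 = 3.042e+06 d.
q = Δh / Σ(b_i/K_i) = 12.3 / 3.042e+06 = 4.044e-06 m/day.
In each layer the seepage velocity is v_i = q/n_i, so the layer transit time is t_i = b_i·n_i / q:
  layer 1 (karst limestone): t_1 = 3.14 × 0.10 / 4.044e-06 = 77645 d
  layer 2 (clay): t_2 = 13.2 × 0.05 / 4.044e-06 = 1.632e+05 d
  layer 3 (silty sand): t_3 = 11.6 × 0.19 / 4.044e-06 = 5.450e+05 d
Total t = Σ t_i = 7.858e+05 days = 2152 years.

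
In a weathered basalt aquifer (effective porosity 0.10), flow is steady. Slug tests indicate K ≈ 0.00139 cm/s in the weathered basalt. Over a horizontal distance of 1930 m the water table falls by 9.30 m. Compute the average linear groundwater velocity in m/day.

0.0579

Convert K: 0.00139 cm/s × 864 = 1.201 m/day.
Hydraulic gradient i = Δh / L = 9.30 / 1930 = 0.004819.
Darcy flux q = K · i = 1.201 × 0.004819 = 0.005787 m/day.
Seepage velocity v = q / n_e = 0.005787 / 0.10 = 0.05787 m/day.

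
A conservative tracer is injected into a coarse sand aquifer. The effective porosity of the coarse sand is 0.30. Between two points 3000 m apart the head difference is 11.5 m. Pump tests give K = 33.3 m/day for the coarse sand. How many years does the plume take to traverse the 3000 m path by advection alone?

19.3

Hydraulic gradient i = Δh / L = 11.5 / 3000 = 0.003833.
Darcy flux q = K · i = 33.30 × 0.003833 = 0.1276 m/day.
Seepage velocity v = q / n_e = 0.1276 / 0.30 = 0.4255 m/day.
Travel time t = L / v = 3000 / 0.4255 = 7051 days = 19.30 years.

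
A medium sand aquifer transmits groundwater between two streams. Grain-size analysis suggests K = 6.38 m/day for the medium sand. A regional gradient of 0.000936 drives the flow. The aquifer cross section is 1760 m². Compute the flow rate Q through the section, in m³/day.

10.5

Hydraulic gradient i = 0.000936.
Darcy's law: Q = K · A · i = 6.380 × 1760 × 0.0009360 = 10.51 m³/day.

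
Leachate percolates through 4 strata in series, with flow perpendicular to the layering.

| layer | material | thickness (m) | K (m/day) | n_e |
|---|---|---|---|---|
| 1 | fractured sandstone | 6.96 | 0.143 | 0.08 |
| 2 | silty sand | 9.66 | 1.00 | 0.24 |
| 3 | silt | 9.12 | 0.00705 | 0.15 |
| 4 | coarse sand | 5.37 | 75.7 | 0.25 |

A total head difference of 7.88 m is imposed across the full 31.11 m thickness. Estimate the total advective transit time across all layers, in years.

With flow normal to the layers, continuity requires the same specific discharge q through every layer.
Σ(b_i/K_i) = 6.96/0.143 + 9.66/1.00 + 9.12/0.00705 + 5.37/75.7 = 1352 d.
q = Δh / Σ(b_i/K_i) = 7.88 / 1352 = 0.005828 m/day.
In each layer the seepage velocity is v_i = q/n_i, so the layer transit time is t_i = b_i·n_i / q:
  layer 1 (fractured sandstone): t_1 = 6.96 × 0.08 / 0.005828 = 95.53 d
  layer 2 (silty sand): t_2 = 9.66 × 0.24 / 0.005828 = 397.8 d
  layer 3 (silt): t_3 = 9.12 × 0.15 / 0.005828 = 234.7 d
  layer 4 (coarse sand): t_4 = 5.37 × 0.25 / 0.005828 = 230.3 d
Total t = Σ t_i = 958.4 days = 2.624 years.

2.62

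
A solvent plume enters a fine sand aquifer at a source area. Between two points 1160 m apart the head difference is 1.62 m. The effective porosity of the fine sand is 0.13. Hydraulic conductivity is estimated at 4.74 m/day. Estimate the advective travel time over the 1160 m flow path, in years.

62.4

Hydraulic gradient i = Δh / L = 1.62 / 1160 = 0.001397.
Darcy flux q = K · i = 4.740 × 0.001397 = 0.006620 m/day.
Seepage velocity v = q / n_e = 0.006620 / 0.13 = 0.05092 m/day.
Travel time t = L / v = 1160 / 0.05092 = 22781 days = 62.37 years.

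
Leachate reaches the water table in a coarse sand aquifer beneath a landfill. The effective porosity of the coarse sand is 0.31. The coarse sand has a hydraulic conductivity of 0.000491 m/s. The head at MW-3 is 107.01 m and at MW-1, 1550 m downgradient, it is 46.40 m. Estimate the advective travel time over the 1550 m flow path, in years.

Convert K: 0.000491 m/s × 86400 = 42.42 m/day.
Hydraulic gradient i = (107.01 − 46.40) / 1550 = 60.61 / 1550 = 0.03910.
Darcy flux q = K · i = 42.42 × 0.03910 = 1.659 m/day.
Seepage velocity v = q / n_e = 1.659 / 0.31 = 5.351 m/day.
Travel time t = L / v = 1550 / 5.351 = 289.7 days = 0.7930 years.

0.793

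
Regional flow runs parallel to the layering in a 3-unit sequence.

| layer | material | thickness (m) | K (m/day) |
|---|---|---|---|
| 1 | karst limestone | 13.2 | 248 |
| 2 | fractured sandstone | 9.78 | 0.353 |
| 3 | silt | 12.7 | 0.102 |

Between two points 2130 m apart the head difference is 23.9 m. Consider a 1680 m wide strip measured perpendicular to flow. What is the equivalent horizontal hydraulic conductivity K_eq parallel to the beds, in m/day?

91.9

Flow is parallel to layering, so each bed carries its own Darcy discharge and the transmissivities add.
Σ(K_i·b_i) = 248×13.2 + 0.353×9.78 + 0.102×12.7 = 3278 m²/day.
Total thickness b = 35.68 m, so K_eq = Σ(K_i·b_i)/b = 91.88 m/day.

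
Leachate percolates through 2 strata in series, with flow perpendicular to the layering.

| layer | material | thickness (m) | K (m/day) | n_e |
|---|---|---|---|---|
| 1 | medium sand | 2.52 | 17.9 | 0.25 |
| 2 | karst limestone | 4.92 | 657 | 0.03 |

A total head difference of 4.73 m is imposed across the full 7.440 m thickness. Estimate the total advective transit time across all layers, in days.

0.0244

With flow normal to the layers, continuity requires the same specific discharge q through every layer.
Σ(b_i/K_i) = 2.52/17.9 + 4.92/657 = 0.1483 d.
q = Δh / Σ(b_i/K_i) = 4.73 / 0.1483 = 31.90 m/day.
In each layer the seepage velocity is v_i = q/n_i, so the layer transit time is t_i = b_i·n_i / q:
  layer 1 (medium sand): t_1 = 2.52 × 0.25 / 31.90 = 0.01975 d
  layer 2 (karst limestone): t_2 = 4.92 × 0.03 / 31.90 = 0.004627 d
Total t = Σ t_i = 0.02438 days.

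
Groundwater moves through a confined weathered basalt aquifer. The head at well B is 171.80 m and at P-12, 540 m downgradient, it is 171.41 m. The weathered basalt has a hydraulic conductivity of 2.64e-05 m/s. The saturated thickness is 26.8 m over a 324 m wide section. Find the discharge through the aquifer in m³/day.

Convert K: 2.64e-05 m/s × 86400 = 2.281 m/day.
Cross-sectional area A = 324 × 26.8 = 8683 m².
Hydraulic gradient i = (171.80 − 171.41) / 540 = 0.39 / 540 = 0.0007222.
Darcy's law: Q = K · A · i = 2.281 × 8683 × 0.0007222 = 14.30 m³/day.

14.3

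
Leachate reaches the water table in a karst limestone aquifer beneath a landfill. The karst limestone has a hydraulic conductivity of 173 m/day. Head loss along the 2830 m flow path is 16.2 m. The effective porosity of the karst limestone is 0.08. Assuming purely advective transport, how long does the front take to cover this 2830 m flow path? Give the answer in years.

Hydraulic gradient i = Δh / L = 16.2 / 2830 = 0.005724.
Darcy flux q = K · i = 173.0 × 0.005724 = 0.9903 m/day.
Seepage velocity v = q / n_e = 0.9903 / 0.08 = 12.38 m/day.
Travel time t = L / v = 2830 / 12.38 = 228.6 days = 0.6259 years.

0.626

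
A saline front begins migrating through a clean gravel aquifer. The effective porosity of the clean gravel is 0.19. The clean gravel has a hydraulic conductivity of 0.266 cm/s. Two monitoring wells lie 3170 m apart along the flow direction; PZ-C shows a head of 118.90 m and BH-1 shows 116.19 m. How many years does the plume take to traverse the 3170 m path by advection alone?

8.39

Convert K: 0.266 cm/s × 864 = 229.8 m/day.
Hydraulic gradient i = (118.90 − 116.19) / 3170 = 2.71 / 3170 = 0.0008549.
Darcy flux q = K · i = 229.8 × 0.0008549 = 0.1965 m/day.
Seepage velocity v = q / n_e = 0.1965 / 0.19 = 1.034 m/day.
Travel time t = L / v = 3170 / 1.034 = 3066 days = 8.393 years.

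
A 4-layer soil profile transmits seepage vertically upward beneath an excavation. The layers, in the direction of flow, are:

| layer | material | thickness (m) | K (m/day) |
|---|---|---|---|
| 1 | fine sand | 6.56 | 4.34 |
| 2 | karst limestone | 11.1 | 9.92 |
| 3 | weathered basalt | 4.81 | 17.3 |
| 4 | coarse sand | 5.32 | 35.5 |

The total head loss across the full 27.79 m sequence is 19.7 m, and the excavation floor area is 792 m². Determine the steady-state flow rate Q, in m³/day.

Flow is perpendicular to layering, so the layers act in series and the equivalent K is the thickness-weighted harmonic mean.
Total thickness L = 6.56 + 11.1 + 4.81 + 5.32 = 27.79 m.
Σ(b_i/K_i) = 6.56/4.34 + 11.1/9.92 + 4.81/17.3 + 5.32/35.5 = 3.058 d.
K_eq = L / Σ(b_i/K_i) = 27.79 / 3.058 = 9.087 m/day.
Q = K_eq · A · (Δh/L) = 9.087 × 792 × (19.7/27.79) = 5102 m³/day.

5100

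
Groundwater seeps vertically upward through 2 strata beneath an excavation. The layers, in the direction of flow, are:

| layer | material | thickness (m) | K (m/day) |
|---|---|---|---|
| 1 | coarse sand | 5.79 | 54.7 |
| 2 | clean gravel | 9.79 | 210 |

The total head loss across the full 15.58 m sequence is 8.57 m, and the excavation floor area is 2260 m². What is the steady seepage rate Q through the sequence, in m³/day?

Flow is perpendicular to layering, so the layers act in series and the equivalent K is the thickness-weighted harmonic mean.
Total thickness L = 5.79 + 9.79 = 15.58 m.
Σ(b_i/K_i) = 5.79/54.7 + 9.79/210 = 0.1525 d.
K_eq = L / Σ(b_i/K_i) = 15.58 / 0.1525 = 102.2 m/day.
Q = K_eq · A · (Δh/L) = 102.2 × 2260 × (8.57/15.58) = 1.270e+05 m³/day.

127000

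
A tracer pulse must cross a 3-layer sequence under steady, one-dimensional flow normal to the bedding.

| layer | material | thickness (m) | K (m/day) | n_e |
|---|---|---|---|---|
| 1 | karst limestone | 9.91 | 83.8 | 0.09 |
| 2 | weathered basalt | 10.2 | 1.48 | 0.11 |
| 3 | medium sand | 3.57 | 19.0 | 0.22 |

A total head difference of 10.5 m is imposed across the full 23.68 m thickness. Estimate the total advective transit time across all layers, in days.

With flow normal to the layers, continuity requires the same specific discharge q through every layer.
Σ(b_i/K_i) = 9.91/83.8 + 10.2/1.48 + 3.57/19.0 = 7.198 d.
q = Δh / Σ(b_i/K_i) = 10.5 / 7.198 = 1.459 m/day.
In each layer the seepage velocity is v_i = q/n_i, so the layer transit time is t_i = b_i·n_i / q:
  layer 1 (karst limestone): t_1 = 9.91 × 0.09 / 1.459 = 0.6114 d
  layer 2 (weathered basalt): t_2 = 10.2 × 0.11 / 1.459 = 0.7692 d
  layer 3 (medium sand): t_3 = 3.57 × 0.22 / 1.459 = 0.5384 d
Total t = Σ t_i = 1.919 days.

1.92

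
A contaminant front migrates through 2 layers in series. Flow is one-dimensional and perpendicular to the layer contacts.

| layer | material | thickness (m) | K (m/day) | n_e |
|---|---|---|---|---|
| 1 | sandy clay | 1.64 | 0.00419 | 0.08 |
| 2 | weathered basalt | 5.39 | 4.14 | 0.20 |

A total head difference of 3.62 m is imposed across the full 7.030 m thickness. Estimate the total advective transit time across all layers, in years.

0.359

With flow normal to the layers, continuity requires the same specific discharge q through every layer.
Σ(b_i/K_i) = 1.64/0.00419 + 5.39/4.14 = 392.7 d.
q = Δh / Σ(b_i/K_i) = 3.62 / 392.7 = 0.009218 m/day.
In each layer the seepage velocity is v_i = q/n_i, so the layer transit time is t_i = b_i·n_i / q:
  layer 1 (sandy clay): t_1 = 1.64 × 0.08 / 0.009218 = 14.23 d
  layer 2 (weathered basalt): t_2 = 5.39 × 0.20 / 0.009218 = 116.9 d
Total t = Σ t_i = 131.2 days = 0.3591 years.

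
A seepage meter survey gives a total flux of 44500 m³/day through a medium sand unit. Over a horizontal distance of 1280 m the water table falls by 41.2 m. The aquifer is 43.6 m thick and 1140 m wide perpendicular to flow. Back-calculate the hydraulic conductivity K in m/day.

Cross-sectional area A = 1140 × 43.6 = 49704 m².
Hydraulic gradient i = Δh / L = 41.2 / 1280 = 0.03219.
From Q = K·A·i, K = Q / (A·i) = 44500 / (49704 × 0.03219) = 27.82 m/day.

27.8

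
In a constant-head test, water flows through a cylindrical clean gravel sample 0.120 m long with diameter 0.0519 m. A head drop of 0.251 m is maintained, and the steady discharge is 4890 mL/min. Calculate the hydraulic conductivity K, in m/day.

1590

Cross-sectional area A = π·(d/2)² = π × (0.0519/2)² = 0.002116 m².
Convert discharge: 4890 mL/min = 8.150e-05 m³/s.
Darcy's law rearranged: K = Q·L / (A·Δh) = 8.150e-05 × 0.120 / (0.002116 × 0.251) = 0.01842 m/s = 1591 m/day.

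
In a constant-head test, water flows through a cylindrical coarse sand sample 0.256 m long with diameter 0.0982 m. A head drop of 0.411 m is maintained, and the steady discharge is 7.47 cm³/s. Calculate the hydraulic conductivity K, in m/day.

Cross-sectional area A = π·(d/2)² = π × (0.0982/2)² = 0.007574 m².
Convert discharge: 7.47 cm³/s = 7.470e-06 m³/s.
Darcy's law rearranged: K = Q·L / (A·Δh) = 7.470e-06 × 0.256 / (0.007574 × 0.411) = 0.0006143 m/s = 53.08 m/day.

53.1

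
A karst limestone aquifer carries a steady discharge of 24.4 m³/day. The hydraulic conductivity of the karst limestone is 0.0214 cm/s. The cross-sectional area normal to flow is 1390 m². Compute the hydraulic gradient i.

Convert K: 0.0214 cm/s × 864 = 18.49 m/day.
From Q = K·A·i, i = Q / (K·A) = 24.4 / (18.49 × 1390) = 0.0009494.

0.000949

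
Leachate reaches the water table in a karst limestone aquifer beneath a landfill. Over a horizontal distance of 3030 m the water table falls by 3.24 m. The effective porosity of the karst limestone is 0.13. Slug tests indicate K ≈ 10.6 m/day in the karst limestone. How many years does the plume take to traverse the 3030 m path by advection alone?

Hydraulic gradient i = Δh / L = 3.24 / 3030 = 0.001069.
Darcy flux q = K · i = 10.60 × 0.001069 = 0.01133 m/day.
Seepage velocity v = q / n_e = 0.01133 / 0.13 = 0.08719 m/day.
Travel time t = L / v = 3030 / 0.08719 = 34752 days = 95.15 years.

95.1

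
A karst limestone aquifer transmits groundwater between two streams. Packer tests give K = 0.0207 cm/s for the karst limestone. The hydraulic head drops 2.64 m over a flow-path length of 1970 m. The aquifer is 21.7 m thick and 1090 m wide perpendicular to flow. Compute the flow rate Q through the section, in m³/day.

567

Convert K: 0.0207 cm/s × 864 = 17.88 m/day.
Cross-sectional area A = 1090 × 21.7 = 23653 m².
Hydraulic gradient i = Δh / L = 2.64 / 1970 = 0.001340.
Darcy's law: Q = K · A · i = 17.88 × 23653 × 0.001340 = 566.9 m³/day.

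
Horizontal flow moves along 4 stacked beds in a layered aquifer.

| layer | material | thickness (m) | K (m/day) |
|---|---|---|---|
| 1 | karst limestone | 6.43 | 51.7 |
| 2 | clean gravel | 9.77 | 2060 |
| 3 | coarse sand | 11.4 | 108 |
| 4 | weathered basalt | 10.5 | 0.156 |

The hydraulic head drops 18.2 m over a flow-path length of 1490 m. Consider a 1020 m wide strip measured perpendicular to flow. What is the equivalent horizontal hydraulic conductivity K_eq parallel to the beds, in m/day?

569

Flow is parallel to layering, so each bed carries its own Darcy discharge and the transmissivities add.
Σ(K_i·b_i) = 51.7×6.43 + 2060×9.77 + 108×11.4 + 0.156×10.5 = 21691 m²/day.
Total thickness b = 38.10 m, so K_eq = Σ(K_i·b_i)/b = 569.3 m/day.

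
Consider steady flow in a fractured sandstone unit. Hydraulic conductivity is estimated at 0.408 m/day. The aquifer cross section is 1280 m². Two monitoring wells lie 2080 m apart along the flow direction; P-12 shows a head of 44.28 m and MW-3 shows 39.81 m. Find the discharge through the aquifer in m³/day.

Hydraulic gradient i = (44.28 − 39.81) / 2080 = 4.47 / 2080 = 0.002149.
Darcy's law: Q = K · A · i = 0.4080 × 1280 × 0.002149 = 1.122 m³/day.

1.12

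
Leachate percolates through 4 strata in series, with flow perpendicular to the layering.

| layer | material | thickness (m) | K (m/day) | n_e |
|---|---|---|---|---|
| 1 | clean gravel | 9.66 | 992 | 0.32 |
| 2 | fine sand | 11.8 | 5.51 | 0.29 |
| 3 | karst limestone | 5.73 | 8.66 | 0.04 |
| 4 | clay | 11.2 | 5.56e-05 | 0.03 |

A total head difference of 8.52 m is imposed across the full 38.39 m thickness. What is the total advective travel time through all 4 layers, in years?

458

With flow normal to the layers, continuity requires the same specific discharge q through every layer.
Σ(b_i/K_i) = 9.66/992 + 11.8/5.51 + 5.73/8.66 + 11.2/5.56e-05 = 2.014e+05 d.
q = Δh / Σ(b_i/K_i) = 8.52 / 2.014e+05 = 4.230e-05 m/day.
In each layer the seepage velocity is v_i = q/n_i, so the layer transit time is t_i = b_i·n_i / q:
  layer 1 (clean gravel): t_1 = 9.66 × 0.32 / 4.230e-05 = 73086 d
  layer 2 (fine sand): t_2 = 11.8 × 0.29 / 4.230e-05 = 80908 d
  layer 3 (karst limestone): t_3 = 5.73 × 0.04 / 4.230e-05 = 5419 d
  layer 4 (clay): t_4 = 11.2 × 0.03 / 4.230e-05 = 7944 d
Total t = Σ t_i = 1.674e+05 days = 458.2 years.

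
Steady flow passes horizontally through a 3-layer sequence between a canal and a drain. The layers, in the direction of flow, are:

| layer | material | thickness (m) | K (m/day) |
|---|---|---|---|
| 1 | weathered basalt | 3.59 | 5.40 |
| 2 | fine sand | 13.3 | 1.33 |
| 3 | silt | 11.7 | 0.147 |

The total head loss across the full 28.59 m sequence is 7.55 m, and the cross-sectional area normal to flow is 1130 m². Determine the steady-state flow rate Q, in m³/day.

Flow is perpendicular to layering, so the layers act in series and the equivalent K is the thickness-weighted harmonic mean.
Total thickness L = 3.59 + 13.3 + 11.7 = 28.59 m.
Σ(b_i/K_i) = 3.59/5.40 + 13.3/1.33 + 11.7/0.147 = 90.26 d.
K_eq = L / Σ(b_i/K_i) = 28.59 / 90.26 = 0.3168 m/day.
Q = K_eq · A · (Δh/L) = 0.3168 × 1130 × (7.55/28.59) = 94.52 m³/day.

94.5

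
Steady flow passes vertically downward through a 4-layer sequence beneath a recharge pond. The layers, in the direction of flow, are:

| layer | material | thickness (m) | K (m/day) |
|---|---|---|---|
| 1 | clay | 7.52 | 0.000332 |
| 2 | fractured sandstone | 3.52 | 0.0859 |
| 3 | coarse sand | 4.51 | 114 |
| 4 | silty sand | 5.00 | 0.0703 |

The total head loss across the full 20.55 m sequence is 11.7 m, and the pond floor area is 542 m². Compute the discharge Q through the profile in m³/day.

0.279

Flow is perpendicular to layering, so the layers act in series and the equivalent K is the thickness-weighted harmonic mean.
Total thickness L = 7.52 + 3.52 + 4.51 + 5.00 = 20.55 m.
Σ(b_i/K_i) = 7.52/0.000332 + 3.52/0.0859 + 4.51/114 + 5.00/0.0703 = 22763 d.
K_eq = L / Σ(b_i/K_i) = 20.55 / 22763 = 0.0009028 m/day.
Q = K_eq · A · (Δh/L) = 0.0009028 × 542 × (11.7/20.55) = 0.2786 m³/day.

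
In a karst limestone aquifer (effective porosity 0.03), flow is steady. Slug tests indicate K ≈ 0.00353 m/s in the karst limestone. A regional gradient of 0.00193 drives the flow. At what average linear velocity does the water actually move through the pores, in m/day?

19.6

Convert K: 0.00353 m/s × 86400 = 305.0 m/day.
Hydraulic gradient i = 0.00193.
Darcy flux q = K · i = 305.0 × 0.001930 = 0.5886 m/day.
Seepage velocity v = q / n_e = 0.5886 / 0.03 = 19.62 m/day.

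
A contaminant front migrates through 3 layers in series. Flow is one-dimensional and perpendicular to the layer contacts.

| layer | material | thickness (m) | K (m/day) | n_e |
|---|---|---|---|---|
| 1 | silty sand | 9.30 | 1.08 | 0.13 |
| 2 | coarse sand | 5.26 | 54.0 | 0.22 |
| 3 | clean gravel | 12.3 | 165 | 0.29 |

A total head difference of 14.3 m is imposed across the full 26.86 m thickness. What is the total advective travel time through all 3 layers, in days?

3.64

With flow normal to the layers, continuity requires the same specific discharge q through every layer.
Σ(b_i/K_i) = 9.30/1.08 + 5.26/54.0 + 12.3/165 = 8.783 d.
q = Δh / Σ(b_i/K_i) = 14.3 / 8.783 = 1.628 m/day.
In each layer the seepage velocity is v_i = q/n_i, so the layer transit time is t_i = b_i·n_i / q:
  layer 1 (silty sand): t_1 = 9.30 × 0.13 / 1.628 = 0.7426 d
  layer 2 (coarse sand): t_2 = 5.26 × 0.22 / 1.628 = 0.7108 d
  layer 3 (clean gravel): t_3 = 12.3 × 0.29 / 1.628 = 2.191 d
Total t = Σ t_i = 3.644 days.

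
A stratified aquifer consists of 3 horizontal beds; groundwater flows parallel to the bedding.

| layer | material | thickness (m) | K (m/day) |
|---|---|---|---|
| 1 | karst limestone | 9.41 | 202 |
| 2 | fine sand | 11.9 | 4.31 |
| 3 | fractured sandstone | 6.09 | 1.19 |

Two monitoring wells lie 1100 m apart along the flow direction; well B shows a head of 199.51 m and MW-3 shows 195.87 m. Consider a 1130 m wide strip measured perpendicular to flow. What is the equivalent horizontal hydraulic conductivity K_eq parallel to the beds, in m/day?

71.5

Flow is parallel to layering, so each bed carries its own Darcy discharge and the transmissivities add.
Σ(K_i·b_i) = 202×9.41 + 4.31×11.9 + 1.19×6.09 = 1959 m²/day.
Total thickness b = 27.40 m, so K_eq = Σ(K_i·b_i)/b = 71.51 m/day.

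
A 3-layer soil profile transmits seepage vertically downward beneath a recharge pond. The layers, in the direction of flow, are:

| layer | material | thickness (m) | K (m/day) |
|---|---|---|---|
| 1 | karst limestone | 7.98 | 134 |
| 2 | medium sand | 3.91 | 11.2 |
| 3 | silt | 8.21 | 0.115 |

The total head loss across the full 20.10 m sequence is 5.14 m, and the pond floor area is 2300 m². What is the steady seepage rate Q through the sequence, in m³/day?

165

Flow is perpendicular to layering, so the layers act in series and the equivalent K is the thickness-weighted harmonic mean.
Total thickness L = 7.98 + 3.91 + 8.21 = 20.10 m.
Σ(b_i/K_i) = 7.98/134 + 3.91/11.2 + 8.21/0.115 = 71.80 d.
K_eq = L / Σ(b_i/K_i) = 20.10 / 71.80 = 0.2799 m/day.
Q = K_eq · A · (Δh/L) = 0.2799 × 2300 × (5.14/20.10) = 164.7 m³/day.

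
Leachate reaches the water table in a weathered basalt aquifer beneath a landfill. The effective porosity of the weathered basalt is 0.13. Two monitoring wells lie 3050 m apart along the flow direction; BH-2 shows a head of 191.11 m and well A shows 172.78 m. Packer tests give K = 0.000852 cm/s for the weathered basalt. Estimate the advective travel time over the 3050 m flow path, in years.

245

Convert K: 0.000852 cm/s × 864 = 0.7361 m/day.
Hydraulic gradient i = (191.11 − 172.78) / 3050 = 18.33 / 3050 = 0.006010.
Darcy flux q = K · i = 0.7361 × 0.006010 = 0.004424 m/day.
Seepage velocity v = q / n_e = 0.004424 / 0.13 = 0.03403 m/day.
Travel time t = L / v = 3050 / 0.03403 = 89625 days = 245.4 years.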